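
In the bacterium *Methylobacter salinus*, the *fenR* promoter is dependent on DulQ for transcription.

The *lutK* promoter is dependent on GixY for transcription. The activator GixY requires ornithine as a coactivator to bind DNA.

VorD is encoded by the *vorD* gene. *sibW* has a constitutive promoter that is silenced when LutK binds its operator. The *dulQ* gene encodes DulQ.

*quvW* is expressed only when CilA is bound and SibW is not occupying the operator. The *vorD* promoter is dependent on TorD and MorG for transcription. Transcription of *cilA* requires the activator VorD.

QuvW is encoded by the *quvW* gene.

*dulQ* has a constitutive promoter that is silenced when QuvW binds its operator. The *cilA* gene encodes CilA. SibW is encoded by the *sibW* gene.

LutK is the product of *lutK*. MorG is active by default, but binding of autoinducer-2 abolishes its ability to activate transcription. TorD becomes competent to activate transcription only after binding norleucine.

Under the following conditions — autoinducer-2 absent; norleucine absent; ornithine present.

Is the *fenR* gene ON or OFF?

Norleucine is absent, so TorD is inactive.
Autoinducer-2 is absent, so MorG is active.
Required activator TorD is absent, so *vorD* is not transcribed.
So VorD is not produced.
Required activator VorD is absent, so *cilA* is not transcribed.
So CilA is not produced.
Ornithine is present, so GixY is active.
No repressor is bound and GixY is active, so *lutK* is transcribed.
So LutK is produced and active.
With repressor LutK bound, *sibW* is not transcribed.
So SibW is not produced.
Required activator CilA is absent, so *quvW* is not transcribed.
So QuvW is not produced.
With no repressor bound, *dulQ* is transcribed.
So DulQ is produced and active.
No repressor is bound and DulQ is active, so *fenR* is transcribed.

ON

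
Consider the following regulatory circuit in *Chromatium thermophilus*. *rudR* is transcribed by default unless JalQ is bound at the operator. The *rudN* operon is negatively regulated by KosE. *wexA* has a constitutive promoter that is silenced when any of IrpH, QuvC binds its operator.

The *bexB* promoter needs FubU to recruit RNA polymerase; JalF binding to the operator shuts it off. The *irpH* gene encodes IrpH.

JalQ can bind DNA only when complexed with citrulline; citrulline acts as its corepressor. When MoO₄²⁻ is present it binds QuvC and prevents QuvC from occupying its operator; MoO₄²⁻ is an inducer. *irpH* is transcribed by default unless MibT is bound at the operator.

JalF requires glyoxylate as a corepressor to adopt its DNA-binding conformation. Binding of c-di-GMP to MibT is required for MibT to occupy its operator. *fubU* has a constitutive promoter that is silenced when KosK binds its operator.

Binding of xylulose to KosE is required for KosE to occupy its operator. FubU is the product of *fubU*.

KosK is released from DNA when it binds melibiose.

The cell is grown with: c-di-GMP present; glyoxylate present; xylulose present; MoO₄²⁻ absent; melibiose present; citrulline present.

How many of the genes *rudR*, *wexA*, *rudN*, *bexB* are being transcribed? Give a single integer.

0

Citrulline is present, so JalQ is active.
With repressor JalQ bound, *rudR* is not transcribed.
→ *rudR* is OFF.
c-di-GMP is present, so MibT is active.
With repressor MibT bound, *irpH* is not transcribed.
So IrpH is not produced.
MoO₄²⁻ is absent, so QuvC is active.
With repressor QuvC bound, *wexA* is not transcribed.
→ *wexA* is OFF.
Xylulose is present, so KosE is active.
With repressor KosE bound, *rudN* is not transcribed.
→ *rudN* is OFF.
Glyoxylate is present, so JalF is active.
Melibiose is present, so KosK is inactive.
With no repressor bound, *fubU* is transcribed.
So FubU is produced and active.
With repressor JalF bound, *bexB* is not transcribed.
→ *bexB* is OFF.
0 of the 4 genes are transcribed.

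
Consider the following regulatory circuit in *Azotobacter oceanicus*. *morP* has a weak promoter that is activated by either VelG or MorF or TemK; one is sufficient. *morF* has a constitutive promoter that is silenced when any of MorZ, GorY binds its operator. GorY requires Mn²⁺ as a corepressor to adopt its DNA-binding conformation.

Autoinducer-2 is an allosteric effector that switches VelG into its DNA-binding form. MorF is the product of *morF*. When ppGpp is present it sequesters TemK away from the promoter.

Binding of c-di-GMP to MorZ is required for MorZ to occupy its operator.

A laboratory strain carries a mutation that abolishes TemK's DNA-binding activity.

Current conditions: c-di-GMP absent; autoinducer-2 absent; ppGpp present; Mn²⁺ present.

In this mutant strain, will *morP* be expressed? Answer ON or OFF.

OFF

Autoinducer-2 is absent, so VelG is inactive.
c-di-GMP is absent, so MorZ is inactive.
Mn²⁺ is present, so GorY is active.
With repressor GorY bound, *morF* is not transcribed.
So MorF is not produced.
TemK is non-functional in this strain, so it has no effect.
No activator is available at the *morP* promoter, so *morP* is not transcribed.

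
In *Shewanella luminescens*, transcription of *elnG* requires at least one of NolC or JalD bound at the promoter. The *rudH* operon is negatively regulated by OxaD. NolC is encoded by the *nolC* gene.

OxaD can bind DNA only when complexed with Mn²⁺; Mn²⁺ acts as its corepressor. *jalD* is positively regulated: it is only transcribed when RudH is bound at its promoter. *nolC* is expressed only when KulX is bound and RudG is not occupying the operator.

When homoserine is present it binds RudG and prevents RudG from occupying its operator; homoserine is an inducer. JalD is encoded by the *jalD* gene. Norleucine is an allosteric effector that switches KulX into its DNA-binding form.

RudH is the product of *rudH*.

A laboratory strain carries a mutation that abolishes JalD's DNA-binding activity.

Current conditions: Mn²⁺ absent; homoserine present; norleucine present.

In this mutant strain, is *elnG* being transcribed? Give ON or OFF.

ON

Homoserine is present, so RudG is inactive.
Norleucine is present, so KulX is active.
No repressor is bound and KulX is active, so *nolC* is transcribed.
So NolC is produced and active.
JalD is non-functional in this strain, so it has no effect.
Activator NolC is present, so *elnG* is transcribed.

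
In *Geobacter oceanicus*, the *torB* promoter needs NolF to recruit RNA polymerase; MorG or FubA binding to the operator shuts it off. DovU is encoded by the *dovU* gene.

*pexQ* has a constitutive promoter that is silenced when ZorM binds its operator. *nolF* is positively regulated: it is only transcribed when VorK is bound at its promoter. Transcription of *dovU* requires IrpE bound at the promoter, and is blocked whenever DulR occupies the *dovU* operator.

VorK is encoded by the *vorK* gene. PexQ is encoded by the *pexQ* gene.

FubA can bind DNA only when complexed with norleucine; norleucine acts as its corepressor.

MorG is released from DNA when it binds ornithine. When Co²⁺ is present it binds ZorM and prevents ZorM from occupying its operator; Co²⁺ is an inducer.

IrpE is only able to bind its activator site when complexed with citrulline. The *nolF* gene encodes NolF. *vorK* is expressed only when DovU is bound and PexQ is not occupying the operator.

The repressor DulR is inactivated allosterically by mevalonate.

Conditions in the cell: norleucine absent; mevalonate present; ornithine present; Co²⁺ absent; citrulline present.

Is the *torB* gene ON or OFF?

ON

Mevalonate is present, so DulR is inactive.
Citrulline is present, so IrpE is active.
No repressor is bound and IrpE is active, so *dovU* is transcribed.
So DovU is produced and active.
Co²⁺ is absent, so ZorM is active.
With repressor ZorM bound, *pexQ* is not transcribed.
So PexQ is not produced.
No repressor is bound and DovU is active, so *vorK* is transcribed.
So VorK is produced and active.
No repressor is bound and VorK is active, so *nolF* is transcribed.
So NolF is produced and active.
Ornithine is present, so MorG is inactive.
Norleucine is absent, so FubA is inactive.
No repressor is bound and NolF is active, so *torB* is transcribed.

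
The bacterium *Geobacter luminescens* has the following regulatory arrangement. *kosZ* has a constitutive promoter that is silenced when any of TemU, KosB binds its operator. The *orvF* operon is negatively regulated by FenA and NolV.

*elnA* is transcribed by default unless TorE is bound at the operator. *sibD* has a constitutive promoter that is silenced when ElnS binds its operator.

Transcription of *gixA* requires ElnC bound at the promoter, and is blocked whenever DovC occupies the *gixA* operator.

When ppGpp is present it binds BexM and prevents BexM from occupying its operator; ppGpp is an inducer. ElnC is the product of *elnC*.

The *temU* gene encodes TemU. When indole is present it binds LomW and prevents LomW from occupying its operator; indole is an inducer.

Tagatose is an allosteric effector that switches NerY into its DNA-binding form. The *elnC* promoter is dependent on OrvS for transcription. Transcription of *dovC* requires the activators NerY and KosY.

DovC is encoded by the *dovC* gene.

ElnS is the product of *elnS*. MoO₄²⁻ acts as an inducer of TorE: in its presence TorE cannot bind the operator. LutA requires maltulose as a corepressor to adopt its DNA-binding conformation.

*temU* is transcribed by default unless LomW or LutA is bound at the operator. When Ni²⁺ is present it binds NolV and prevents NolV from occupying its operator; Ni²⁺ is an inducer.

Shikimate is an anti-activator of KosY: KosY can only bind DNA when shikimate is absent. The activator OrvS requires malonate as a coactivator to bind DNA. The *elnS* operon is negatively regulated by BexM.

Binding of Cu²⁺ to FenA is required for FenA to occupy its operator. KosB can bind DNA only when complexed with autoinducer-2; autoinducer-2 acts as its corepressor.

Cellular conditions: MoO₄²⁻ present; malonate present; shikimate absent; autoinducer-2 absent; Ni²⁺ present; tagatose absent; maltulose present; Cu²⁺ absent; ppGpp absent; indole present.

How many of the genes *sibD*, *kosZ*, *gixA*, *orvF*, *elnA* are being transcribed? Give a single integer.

5

ppGpp is absent, so BexM is active.
With repressor BexM bound, *elnS* is not transcribed.
So ElnS is not produced.
With no repressor bound, *sibD* is transcribed.
→ *sibD* is ON.
Indole is present, so LomW is inactive.
Maltulose is present, so LutA is active.
With repressor LutA bound, *temU* is not transcribed.
So TemU is not produced.
Autoinducer-2 is absent, so KosB is inactive.
With no repressor bound, *kosZ* is transcribed.
→ *kosZ* is ON.
Tagatose is absent, so NerY is inactive.
Shikimate is absent, so KosY is active.
Required activator NerY is absent, so *dovC* is not transcribed.
So DovC is not produced.
Malonate is present, so OrvS is active.
No repressor is bound and OrvS is active, so *elnC* is transcribed.
So ElnC is produced and active.
No repressor is bound and ElnC is active, so *gixA* is transcribed.
→ *gixA* is ON.
Cu²⁺ is absent, so FenA is inactive.
Ni²⁺ is present, so NolV is inactive.
With no repressor bound, *orvF* is transcribed.
→ *orvF* is ON.
MoO₄²⁻ is present, so TorE is inactive.
With no repressor bound, *elnA* is transcribed.
→ *elnA* is ON.
5 of the 5 genes are transcribed.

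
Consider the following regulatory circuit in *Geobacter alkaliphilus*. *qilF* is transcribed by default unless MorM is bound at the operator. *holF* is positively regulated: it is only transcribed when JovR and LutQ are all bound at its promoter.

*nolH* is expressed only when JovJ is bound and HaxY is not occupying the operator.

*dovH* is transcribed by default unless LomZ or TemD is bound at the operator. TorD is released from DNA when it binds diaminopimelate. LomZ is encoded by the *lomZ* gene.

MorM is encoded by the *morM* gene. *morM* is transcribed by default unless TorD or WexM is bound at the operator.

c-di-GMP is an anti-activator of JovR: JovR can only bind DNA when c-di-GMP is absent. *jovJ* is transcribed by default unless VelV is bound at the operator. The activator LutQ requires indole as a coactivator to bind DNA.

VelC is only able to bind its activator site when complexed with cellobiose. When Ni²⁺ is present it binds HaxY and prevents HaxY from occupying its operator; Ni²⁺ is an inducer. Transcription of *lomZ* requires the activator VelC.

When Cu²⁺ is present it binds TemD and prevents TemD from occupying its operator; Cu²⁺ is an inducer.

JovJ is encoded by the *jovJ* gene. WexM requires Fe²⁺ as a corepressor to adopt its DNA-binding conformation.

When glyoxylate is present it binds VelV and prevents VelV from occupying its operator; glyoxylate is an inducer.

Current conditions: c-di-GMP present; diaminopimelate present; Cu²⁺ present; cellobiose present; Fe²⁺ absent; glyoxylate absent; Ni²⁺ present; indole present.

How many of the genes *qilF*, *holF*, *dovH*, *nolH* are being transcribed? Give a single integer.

0

Diaminopimelate is present, so TorD is inactive.
Fe²⁺ is absent, so WexM is inactive.
With no repressor bound, *morM* is transcribed.
So MorM is produced and active.
With repressor MorM bound, *qilF* is not transcribed.
→ *qilF* is OFF.
c-di-GMP is present, so JovR is inactive.
Indole is present, so LutQ is active.
Required activator JovR is absent, so *holF* is not transcribed.
→ *holF* is OFF.
Cellobiose is present, so VelC is active.
No repressor is bound and VelC is active, so *lomZ* is transcribed.
So LomZ is produced and active.
Cu²⁺ is present, so TemD is inactive.
With repressor LomZ bound, *dovH* is not transcribed.
→ *dovH* is OFF.
Glyoxylate is absent, so VelV is active.
With repressor VelV bound, *jovJ* is not transcribed.
So JovJ is not produced.
Ni²⁺ is present, so HaxY is inactive.
Required activator JovJ is absent, so *nolH* is not transcribed.
→ *nolH* is OFF.
0 of the 4 genes are transcribed.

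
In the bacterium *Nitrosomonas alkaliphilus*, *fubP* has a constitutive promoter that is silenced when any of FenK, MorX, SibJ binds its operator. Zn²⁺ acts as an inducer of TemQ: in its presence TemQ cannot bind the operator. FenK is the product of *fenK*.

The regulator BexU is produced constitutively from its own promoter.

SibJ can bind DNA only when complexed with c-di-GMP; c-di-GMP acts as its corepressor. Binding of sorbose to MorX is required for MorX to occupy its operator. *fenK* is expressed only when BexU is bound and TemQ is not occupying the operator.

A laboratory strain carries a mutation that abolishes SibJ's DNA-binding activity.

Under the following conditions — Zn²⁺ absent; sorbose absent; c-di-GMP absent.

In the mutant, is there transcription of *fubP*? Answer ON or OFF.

ON

BexU is produced constitutively and is active.
Zn²⁺ is absent, so TemQ is active.
With repressor TemQ bound, *fenK* is not transcribed.
So FenK is not produced.
Sorbose is absent, so MorX is inactive.
SibJ is non-functional in this strain, so it has no effect.
With no repressor bound, *fubP* is transcribed.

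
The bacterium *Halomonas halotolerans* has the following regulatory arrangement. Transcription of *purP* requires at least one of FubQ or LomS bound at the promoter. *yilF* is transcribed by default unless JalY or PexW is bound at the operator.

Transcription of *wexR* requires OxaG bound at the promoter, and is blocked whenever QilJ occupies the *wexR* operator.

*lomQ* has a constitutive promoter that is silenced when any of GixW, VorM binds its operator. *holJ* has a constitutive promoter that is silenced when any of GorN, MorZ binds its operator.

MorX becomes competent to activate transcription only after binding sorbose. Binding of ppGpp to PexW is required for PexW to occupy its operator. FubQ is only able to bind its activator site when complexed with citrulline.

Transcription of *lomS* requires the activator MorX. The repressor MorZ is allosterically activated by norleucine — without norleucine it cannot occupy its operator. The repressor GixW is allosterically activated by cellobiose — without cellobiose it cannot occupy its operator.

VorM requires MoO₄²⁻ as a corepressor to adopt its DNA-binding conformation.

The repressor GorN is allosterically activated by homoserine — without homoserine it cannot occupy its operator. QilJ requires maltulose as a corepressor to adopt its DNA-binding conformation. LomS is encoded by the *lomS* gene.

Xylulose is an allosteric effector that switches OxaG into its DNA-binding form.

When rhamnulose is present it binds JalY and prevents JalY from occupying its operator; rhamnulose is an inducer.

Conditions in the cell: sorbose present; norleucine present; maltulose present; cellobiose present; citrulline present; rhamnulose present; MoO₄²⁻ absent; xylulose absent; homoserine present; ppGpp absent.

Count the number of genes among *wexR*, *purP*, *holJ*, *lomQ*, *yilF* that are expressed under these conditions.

2

Xylulose is absent, so OxaG is inactive.
Maltulose is present, so QilJ is active.
With repressor QilJ bound, *wexR* is not transcribed.
→ *wexR* is OFF.
Citrulline is present, so FubQ is active.
Sorbose is present, so MorX is active.
No repressor is bound and MorX is active, so *lomS* is transcribed.
So LomS is produced and active.
Activator FubQ is present, so *purP* is transcribed.
→ *purP* is ON.
Homoserine is present, so GorN is active.
Norleucine is present, so MorZ is active.
With repressor GorN bound, *holJ* is not transcribed.
→ *holJ* is OFF.
Cellobiose is present, so GixW is active.
MoO₄²⁻ is absent, so VorM is inactive.
With repressor GixW bound, *lomQ* is not transcribed.
→ *lomQ* is OFF.
Rhamnulose is present, so JalY is inactive.
ppGpp is absent, so PexW is inactive.
With no repressor bound, *yilF* is transcribed.
→ *yilF* is ON.
2 of the 5 genes are transcribed.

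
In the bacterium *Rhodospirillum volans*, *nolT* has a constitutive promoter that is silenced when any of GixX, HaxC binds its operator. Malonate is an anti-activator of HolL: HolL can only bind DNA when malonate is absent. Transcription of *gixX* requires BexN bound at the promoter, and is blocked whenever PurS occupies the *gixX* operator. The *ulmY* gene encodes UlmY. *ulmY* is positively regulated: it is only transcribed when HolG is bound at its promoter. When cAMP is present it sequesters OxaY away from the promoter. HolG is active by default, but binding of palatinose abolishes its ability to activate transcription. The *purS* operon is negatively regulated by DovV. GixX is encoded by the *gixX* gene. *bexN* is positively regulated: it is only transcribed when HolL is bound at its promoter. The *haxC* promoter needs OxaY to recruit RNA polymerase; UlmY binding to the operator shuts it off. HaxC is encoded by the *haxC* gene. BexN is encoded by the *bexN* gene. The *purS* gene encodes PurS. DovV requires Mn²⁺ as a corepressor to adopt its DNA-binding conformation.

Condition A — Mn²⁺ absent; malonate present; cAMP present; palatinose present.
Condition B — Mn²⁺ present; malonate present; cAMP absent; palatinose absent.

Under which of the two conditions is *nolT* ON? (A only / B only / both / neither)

Condition A:
Mn²⁺ is absent, so DovV is inactive.
With no repressor bound, *purS* is transcribed.
So PurS is produced and active.
Malonate is present, so HolL is inactive.
Required activator HolL is absent, so *bexN* is not transcribed.
So BexN is not produced.
With repressor PurS bound, *gixX* is not transcribed.
So GixX is not produced.
cAMP is present, so OxaY is inactive.
Palatinose is present, so HolG is inactive.
Required activator HolG is absent, so *ulmY* is not transcribed.
So UlmY is not produced.
Required activator OxaY is absent, so *haxC* is not transcribed.
So HaxC is not produced.
With no repressor bound, *nolT* is transcribed.
→ *nolT* is ON in A.
Condition B:
Mn²⁺ is present, so DovV is active.
With repressor DovV bound, *purS* is not transcribed.
So PurS is not produced.
Malonate is present, so HolL is inactive.
Required activator HolL is absent, so *bexN* is not transcribed.
So BexN is not produced.
Required activator BexN is absent, so *gixX* is not transcribed.
So GixX is not produced.
cAMP is absent, so OxaY is active.
Palatinose is absent, so HolG is active.
No repressor is bound and HolG is active, so *ulmY* is transcribed.
So UlmY is produced and active.
With repressor UlmY bound, *haxC* is not transcribed.
So HaxC is not produced.
With no repressor bound, *nolT* is transcribed.
→ *nolT* is ON in B.

both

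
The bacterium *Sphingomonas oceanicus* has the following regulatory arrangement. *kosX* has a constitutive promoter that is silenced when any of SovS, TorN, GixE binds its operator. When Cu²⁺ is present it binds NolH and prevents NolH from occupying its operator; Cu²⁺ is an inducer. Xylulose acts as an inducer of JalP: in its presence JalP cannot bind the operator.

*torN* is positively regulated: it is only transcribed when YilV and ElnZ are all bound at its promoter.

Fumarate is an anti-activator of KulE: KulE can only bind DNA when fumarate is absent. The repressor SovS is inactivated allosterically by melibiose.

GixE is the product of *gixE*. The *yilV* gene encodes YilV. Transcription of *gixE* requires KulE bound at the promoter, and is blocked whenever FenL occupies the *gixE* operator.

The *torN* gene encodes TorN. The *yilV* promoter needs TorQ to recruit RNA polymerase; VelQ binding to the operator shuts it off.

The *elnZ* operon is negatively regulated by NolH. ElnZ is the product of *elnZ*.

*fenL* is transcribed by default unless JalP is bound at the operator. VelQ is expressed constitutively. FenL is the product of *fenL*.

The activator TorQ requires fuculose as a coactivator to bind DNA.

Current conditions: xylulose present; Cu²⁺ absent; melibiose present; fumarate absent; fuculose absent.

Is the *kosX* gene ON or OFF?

ON

Melibiose is present, so SovS is inactive.
Fuculose is absent, so TorQ is inactive.
VelQ is produced constitutively and is active.
With repressor VelQ bound, *yilV* is not transcribed.
So YilV is not produced.
Cu²⁺ is absent, so NolH is active.
With repressor NolH bound, *elnZ* is not transcribed.
So ElnZ is not produced.
Required activator YilV is absent, so *torN* is not transcribed.
So TorN is not produced.
Xylulose is present, so JalP is inactive.
With no repressor bound, *fenL* is transcribed.
So FenL is produced and active.
Fumarate is absent, so KulE is active.
With repressor FenL bound, *gixE* is not transcribed.
So GixE is not produced.
With no repressor bound, *kosX* is transcribed.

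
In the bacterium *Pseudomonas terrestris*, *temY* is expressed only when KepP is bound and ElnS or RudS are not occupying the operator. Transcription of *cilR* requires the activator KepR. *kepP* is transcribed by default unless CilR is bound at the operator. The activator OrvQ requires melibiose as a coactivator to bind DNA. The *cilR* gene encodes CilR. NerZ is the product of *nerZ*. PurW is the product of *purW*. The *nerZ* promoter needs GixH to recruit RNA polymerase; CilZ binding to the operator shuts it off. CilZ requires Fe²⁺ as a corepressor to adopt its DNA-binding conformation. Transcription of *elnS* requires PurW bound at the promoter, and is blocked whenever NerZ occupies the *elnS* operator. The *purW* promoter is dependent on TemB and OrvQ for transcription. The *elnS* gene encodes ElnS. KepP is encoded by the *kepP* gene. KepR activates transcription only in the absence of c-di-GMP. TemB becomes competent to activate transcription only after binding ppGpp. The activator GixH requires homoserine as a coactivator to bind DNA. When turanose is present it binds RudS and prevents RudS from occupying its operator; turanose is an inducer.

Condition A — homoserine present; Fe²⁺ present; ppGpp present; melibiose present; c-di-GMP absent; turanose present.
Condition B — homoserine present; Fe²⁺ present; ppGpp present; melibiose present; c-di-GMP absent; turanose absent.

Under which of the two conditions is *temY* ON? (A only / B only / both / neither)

Condition A:
Homoserine is present, so GixH is active.
Fe²⁺ is present, so CilZ is active.
With repressor CilZ bound, *nerZ* is not transcribed.
So NerZ is not produced.
ppGpp is present, so TemB is active.
Melibiose is present, so OrvQ is active.
No repressor is bound and TemB and OrvQ are active, so *purW* is transcribed.
So PurW is produced and active.
No repressor is bound and PurW is active, so *elnS* is transcribed.
So ElnS is produced and active.
c-di-GMP is absent, so KepR is active.
No repressor is bound and KepR is active, so *cilR* is transcribed.
So CilR is produced and active.
With repressor CilR bound, *kepP* is not transcribed.
So KepP is not produced.
Turanose is present, so RudS is inactive.
With repressor ElnS bound, *temY* is not transcribed.
→ *temY* is OFF in A.
Condition B:
Homoserine is present, so GixH is active.
Fe²⁺ is present, so CilZ is active.
With repressor CilZ bound, *nerZ* is not transcribed.
So NerZ is not produced.
ppGpp is present, so TemB is active.
Melibiose is present, so OrvQ is active.
No repressor is bound and TemB and OrvQ are active, so *purW* is transcribed.
So PurW is produced and active.
No repressor is bound and PurW is active, so *elnS* is transcribed.
So ElnS is produced and active.
c-di-GMP is absent, so KepR is active.
No repressor is bound and KepR is active, so *cilR* is transcribed.
So CilR is produced and active.
With repressor CilR bound, *kepP* is not transcribed.
So KepP is not produced.
Turanose is absent, so RudS is active.
With repressor ElnS bound, *temY* is not transcribed.
→ *temY* is OFF in B.

neither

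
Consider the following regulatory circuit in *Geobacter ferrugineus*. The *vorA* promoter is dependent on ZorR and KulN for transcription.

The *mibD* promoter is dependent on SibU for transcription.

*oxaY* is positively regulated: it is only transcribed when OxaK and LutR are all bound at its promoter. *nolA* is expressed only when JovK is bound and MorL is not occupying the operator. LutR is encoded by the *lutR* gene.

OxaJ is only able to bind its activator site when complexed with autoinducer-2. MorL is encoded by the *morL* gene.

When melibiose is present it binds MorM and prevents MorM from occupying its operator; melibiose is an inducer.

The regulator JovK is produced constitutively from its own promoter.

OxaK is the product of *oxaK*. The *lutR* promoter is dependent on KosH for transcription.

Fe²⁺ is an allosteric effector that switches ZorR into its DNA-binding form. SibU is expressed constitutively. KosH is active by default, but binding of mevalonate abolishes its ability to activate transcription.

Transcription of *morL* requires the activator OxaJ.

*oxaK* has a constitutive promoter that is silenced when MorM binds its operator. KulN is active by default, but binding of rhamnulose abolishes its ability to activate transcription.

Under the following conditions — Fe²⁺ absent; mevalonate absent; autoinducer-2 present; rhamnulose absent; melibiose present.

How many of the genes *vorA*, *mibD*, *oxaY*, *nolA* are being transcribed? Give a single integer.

2

Fe²⁺ is absent, so ZorR is inactive.
Rhamnulose is absent, so KulN is active.
Required activator ZorR is absent, so *vorA* is not transcribed.
→ *vorA* is OFF.
SibU is produced constitutively and is active.
No repressor is bound and SibU is active, so *mibD* is transcribed.
→ *mibD* is ON.
Melibiose is present, so MorM is inactive.
With no repressor bound, *oxaK* is transcribed.
So OxaK is produced and active.
Mevalonate is absent, so KosH is active.
No repressor is bound and KosH is active, so *lutR* is transcribed.
So LutR is produced and active.
No repressor is bound and OxaK and LutR are active, so *oxaY* is transcribed.
→ *oxaY* is ON.
Autoinducer-2 is present, so OxaJ is active.
No repressor is bound and OxaJ is active, so *morL* is transcribed.
So MorL is produced and active.
JovK is produced constitutively and is active.
With repressor MorL bound, *nolA* is not transcribed.
→ *nolA* is OFF.
2 of the 4 genes are transcribed.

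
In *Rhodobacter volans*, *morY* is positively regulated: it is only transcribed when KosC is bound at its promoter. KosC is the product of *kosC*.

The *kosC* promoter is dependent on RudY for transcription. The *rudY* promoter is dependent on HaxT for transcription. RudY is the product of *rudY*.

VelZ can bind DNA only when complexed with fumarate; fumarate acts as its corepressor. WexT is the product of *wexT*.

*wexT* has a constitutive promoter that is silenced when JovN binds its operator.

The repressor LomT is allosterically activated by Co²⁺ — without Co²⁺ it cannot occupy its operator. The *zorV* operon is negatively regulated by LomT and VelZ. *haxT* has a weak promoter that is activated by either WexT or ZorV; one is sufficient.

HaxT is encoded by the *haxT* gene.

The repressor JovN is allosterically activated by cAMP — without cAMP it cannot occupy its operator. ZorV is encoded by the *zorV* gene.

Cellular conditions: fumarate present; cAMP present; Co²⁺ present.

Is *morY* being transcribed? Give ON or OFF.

cAMP is present, so JovN is active.
With repressor JovN bound, *wexT* is not transcribed.
So WexT is not produced.
Co²⁺ is present, so LomT is active.
Fumarate is present, so VelZ is active.
With repressor LomT bound, *zorV* is not transcribed.
So ZorV is not produced.
No activator is available at the *haxT* promoter, so *haxT* is not transcribed.
So HaxT is not produced.
Required activator HaxT is absent, so *rudY* is not transcribed.
So RudY is not produced.
Required activator RudY is absent, so *kosC* is not transcribed.
So KosC is not produced.
Required activator KosC is absent, so *morY* is not transcribed.

OFF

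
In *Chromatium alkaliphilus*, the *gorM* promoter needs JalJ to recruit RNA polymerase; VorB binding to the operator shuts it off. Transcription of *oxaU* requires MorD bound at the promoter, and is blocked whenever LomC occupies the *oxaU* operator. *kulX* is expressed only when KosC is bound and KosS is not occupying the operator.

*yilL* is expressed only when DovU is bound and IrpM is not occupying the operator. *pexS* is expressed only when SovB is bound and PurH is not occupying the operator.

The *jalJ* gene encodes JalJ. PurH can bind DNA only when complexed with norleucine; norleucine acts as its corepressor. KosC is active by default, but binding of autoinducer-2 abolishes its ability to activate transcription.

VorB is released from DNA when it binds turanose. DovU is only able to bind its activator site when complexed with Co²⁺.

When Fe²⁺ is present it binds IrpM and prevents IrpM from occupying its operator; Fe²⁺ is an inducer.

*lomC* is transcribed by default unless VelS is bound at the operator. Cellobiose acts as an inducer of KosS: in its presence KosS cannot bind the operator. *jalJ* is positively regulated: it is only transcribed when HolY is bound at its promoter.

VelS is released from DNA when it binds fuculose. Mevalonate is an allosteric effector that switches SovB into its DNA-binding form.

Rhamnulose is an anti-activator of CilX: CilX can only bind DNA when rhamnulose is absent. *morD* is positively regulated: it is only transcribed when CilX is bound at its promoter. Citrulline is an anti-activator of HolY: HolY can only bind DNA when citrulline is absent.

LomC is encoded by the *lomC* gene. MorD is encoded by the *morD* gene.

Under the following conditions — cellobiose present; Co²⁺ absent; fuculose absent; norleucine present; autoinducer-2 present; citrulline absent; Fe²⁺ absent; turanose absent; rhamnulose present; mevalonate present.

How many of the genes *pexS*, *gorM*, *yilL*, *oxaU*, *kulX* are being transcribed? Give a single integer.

Norleucine is present, so PurH is active.
Mevalonate is present, so SovB is active.
With repressor PurH bound, *pexS* is not transcribed.
→ *pexS* is OFF.
Turanose is absent, so VorB is active.
Citrulline is absent, so HolY is active.
No repressor is bound and HolY is active, so *jalJ* is transcribed.
So JalJ is produced and active.
With repressor VorB bound, *gorM* is not transcribed.
→ *gorM* is OFF.
Fe²⁺ is absent, so IrpM is active.
Co²⁺ is absent, so DovU is inactive.
With repressor IrpM bound, *yilL* is not transcribed.
→ *yilL* is OFF.
Rhamnulose is present, so CilX is inactive.
Required activator CilX is absent, so *morD* is not transcribed.
So MorD is not produced.
Fuculose is absent, so VelS is active.
With repressor VelS bound, *lomC* is not transcribed.
So LomC is not produced.
Required activator MorD is absent, so *oxaU* is not transcribed.
→ *oxaU* is OFF.
Autoinducer-2 is present, so KosC is inactive.
Cellobiose is present, so KosS is inactive.
Required activator KosC is absent, so *kulX* is not transcribed.
→ *kulX* is OFF.
0 of the 5 genes are transcribed.

0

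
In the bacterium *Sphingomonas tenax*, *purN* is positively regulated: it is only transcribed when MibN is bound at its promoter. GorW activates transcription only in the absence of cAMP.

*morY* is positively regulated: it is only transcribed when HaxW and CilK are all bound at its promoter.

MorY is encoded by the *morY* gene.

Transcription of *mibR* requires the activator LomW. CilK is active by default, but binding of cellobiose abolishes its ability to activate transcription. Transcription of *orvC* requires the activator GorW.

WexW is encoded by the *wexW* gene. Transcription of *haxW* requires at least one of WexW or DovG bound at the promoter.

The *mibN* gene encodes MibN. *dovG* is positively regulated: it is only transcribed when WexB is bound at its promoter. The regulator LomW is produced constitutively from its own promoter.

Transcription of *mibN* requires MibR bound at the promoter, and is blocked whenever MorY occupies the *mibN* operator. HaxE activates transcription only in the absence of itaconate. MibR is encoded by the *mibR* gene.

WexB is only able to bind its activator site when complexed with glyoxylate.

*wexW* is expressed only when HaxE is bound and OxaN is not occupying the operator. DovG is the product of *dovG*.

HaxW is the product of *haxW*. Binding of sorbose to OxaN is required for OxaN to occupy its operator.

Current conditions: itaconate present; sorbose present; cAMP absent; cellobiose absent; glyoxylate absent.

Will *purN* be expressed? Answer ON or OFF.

ON

Sorbose is present, so OxaN is active.
Itaconate is present, so HaxE is inactive.
With repressor OxaN bound, *wexW* is not transcribed.
So WexW is not produced.
Glyoxylate is absent, so WexB is inactive.
Required activator WexB is absent, so *dovG* is not transcribed.
So DovG is not produced.
No activator is available at the *haxW* promoter, so *haxW* is not transcribed.
So HaxW is not produced.
Cellobiose is absent, so CilK is active.
Required activator HaxW is absent, so *morY* is not transcribed.
So MorY is not produced.
LomW is produced constitutively and is active.
No repressor is bound and LomW is active, so *mibR* is transcribed.
So MibR is produced and active.
No repressor is bound and MibR is active, so *mibN* is transcribed.
So MibN is produced and active.
No repressor is bound and MibN is active, so *purN* is transcribed.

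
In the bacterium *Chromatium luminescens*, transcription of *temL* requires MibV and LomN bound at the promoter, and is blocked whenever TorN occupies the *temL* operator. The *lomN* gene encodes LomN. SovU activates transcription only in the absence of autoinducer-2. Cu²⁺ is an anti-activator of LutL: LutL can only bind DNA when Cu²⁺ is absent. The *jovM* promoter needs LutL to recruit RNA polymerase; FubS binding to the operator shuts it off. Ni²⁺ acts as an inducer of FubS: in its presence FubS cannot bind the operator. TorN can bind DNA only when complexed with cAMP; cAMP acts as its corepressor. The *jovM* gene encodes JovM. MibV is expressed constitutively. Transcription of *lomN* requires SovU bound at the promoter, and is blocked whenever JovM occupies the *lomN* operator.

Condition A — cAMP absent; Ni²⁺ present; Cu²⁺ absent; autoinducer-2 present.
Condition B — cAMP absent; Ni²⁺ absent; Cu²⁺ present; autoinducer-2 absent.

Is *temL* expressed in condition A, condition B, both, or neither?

Condition A:
cAMP is absent, so TorN is inactive.
MibV is produced constitutively and is active.
Ni²⁺ is present, so FubS is inactive.
Cu²⁺ is absent, so LutL is active.
No repressor is bound and LutL is active, so *jovM* is transcribed.
So JovM is produced and active.
Autoinducer-2 is present, so SovU is inactive.
With repressor JovM bound, *lomN* is not transcribed.
So LomN is not produced.
Required activator LomN is absent, so *temL* is not transcribed.
→ *temL* is OFF in A.
Condition B:
cAMP is absent, so TorN is inactive.
MibV is produced constitutively and is active.
Ni²⁺ is absent, so FubS is active.
Cu²⁺ is present, so LutL is inactive.
With repressor FubS bound, *jovM* is not transcribed.
So JovM is not produced.
Autoinducer-2 is absent, so SovU is active.
No repressor is bound and SovU is active, so *lomN* is transcribed.
So LomN is produced and active.
No repressor is bound and MibV and LomN are active, so *temL* is transcribed.
→ *temL* is ON in B.

B only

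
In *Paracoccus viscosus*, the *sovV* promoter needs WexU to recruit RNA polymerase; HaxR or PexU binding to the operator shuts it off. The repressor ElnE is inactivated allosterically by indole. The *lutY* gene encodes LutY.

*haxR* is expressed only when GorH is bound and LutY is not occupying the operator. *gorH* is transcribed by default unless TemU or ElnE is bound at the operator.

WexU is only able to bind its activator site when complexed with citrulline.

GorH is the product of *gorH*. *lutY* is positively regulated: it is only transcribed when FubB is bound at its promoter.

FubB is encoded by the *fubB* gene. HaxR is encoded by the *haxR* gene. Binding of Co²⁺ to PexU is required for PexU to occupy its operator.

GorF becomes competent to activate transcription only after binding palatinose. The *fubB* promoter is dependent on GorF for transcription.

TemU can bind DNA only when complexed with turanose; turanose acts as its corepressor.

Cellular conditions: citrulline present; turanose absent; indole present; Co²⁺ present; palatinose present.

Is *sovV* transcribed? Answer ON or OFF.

Citrulline is present, so WexU is active.
Turanose is absent, so TemU is inactive.
Indole is present, so ElnE is inactive.
With no repressor bound, *gorH* is transcribed.
So GorH is produced and active.
Palatinose is present, so GorF is active.
No repressor is bound and GorF is active, so *fubB* is transcribed.
So FubB is produced and active.
No repressor is bound and FubB is active, so *lutY* is transcribed.
So LutY is produced and active.
With repressor LutY bound, *haxR* is not transcribed.
So HaxR is not produced.
Co²⁺ is present, so PexU is active.
With repressor PexU bound, *sovV* is not transcribed.

OFF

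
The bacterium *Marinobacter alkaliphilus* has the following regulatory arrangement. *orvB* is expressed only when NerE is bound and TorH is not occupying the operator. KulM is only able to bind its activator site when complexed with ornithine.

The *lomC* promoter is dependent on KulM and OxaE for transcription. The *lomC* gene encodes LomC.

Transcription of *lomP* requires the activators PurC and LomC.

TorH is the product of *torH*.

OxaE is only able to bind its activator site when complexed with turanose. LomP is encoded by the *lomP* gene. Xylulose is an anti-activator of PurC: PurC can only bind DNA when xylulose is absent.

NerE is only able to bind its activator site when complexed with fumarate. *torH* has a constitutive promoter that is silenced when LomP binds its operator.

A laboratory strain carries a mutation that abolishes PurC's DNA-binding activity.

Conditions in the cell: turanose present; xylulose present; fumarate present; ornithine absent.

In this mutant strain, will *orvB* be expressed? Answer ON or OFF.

PurC is non-functional in this strain, so it has no effect.
Ornithine is absent, so KulM is inactive.
Turanose is present, so OxaE is active.
Required activator KulM is absent, so *lomC* is not transcribed.
So LomC is not produced.
Required activator PurC is absent, so *lomP* is not transcribed.
So LomP is not produced.
With no repressor bound, *torH* is transcribed.
So TorH is produced and active.
Fumarate is present, so NerE is active.
With repressor TorH bound, *orvB* is not transcribed.

OFF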